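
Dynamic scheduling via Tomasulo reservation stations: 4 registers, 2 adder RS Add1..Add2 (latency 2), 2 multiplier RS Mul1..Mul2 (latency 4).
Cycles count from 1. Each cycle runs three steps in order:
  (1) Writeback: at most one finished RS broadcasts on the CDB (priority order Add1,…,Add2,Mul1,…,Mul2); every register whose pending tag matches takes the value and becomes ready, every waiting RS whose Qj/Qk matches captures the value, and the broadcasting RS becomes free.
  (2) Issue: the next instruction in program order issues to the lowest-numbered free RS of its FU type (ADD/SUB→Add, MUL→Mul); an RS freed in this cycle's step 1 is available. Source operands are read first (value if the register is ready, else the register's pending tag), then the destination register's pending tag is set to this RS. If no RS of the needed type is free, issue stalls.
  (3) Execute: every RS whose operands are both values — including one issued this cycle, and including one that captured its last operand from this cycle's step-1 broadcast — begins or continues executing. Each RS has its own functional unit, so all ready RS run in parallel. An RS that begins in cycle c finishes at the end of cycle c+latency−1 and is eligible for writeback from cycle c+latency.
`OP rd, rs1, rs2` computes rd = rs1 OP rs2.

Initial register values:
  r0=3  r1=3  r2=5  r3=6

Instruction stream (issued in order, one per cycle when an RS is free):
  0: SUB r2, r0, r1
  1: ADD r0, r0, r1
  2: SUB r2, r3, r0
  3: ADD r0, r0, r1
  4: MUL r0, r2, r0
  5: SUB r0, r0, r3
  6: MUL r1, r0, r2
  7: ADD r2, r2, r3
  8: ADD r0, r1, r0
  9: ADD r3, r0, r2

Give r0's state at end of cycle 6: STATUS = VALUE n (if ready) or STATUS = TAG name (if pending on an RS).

cycle 1: issue SUB r2<-Add1 // r0:3,r1:3,r2:Add1,r3:6
cycle 2: issue ADD r0<-Add2 // r0:Add2,r1:3,r2:Add1,r3:6
cycle 3: CDB Add1=0; issue SUB r2<-Add1 // r0:Add2,r1:3,r2:Add1,r3:6
cycle 4: CDB Add2=6; issue ADD r0<-Add2 // r0:Add2,r1:3,r2:Add1,r3:6
cycle 5: issue MUL r0<-Mul1 // r0:Mul1,r1:3,r2:Add1,r3:6
cycle 6: CDB Add1=0; issue SUB r0<-Add1 // r0:Add1,r1:3,r2:0,r3:6

STATUS = TAG Add1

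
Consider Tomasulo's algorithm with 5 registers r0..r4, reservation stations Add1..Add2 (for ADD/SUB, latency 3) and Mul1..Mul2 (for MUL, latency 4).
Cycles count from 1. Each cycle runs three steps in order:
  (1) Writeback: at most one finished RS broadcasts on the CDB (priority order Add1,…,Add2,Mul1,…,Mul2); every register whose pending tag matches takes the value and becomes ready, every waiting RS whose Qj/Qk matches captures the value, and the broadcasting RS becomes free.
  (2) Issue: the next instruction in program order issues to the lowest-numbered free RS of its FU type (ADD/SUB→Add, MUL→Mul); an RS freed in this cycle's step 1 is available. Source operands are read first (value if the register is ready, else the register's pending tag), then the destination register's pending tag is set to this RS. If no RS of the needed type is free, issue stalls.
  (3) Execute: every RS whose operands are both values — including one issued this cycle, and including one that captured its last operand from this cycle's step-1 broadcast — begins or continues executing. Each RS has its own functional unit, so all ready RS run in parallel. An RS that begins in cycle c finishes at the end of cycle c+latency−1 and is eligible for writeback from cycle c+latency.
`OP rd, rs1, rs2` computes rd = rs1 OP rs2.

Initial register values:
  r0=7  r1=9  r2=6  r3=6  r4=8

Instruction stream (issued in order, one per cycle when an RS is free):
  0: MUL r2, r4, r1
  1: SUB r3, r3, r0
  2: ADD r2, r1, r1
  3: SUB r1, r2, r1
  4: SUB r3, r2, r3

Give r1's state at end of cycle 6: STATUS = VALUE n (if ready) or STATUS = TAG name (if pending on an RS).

STATUS = TAG Add1

  c1: issue MUL r2<-Mul1  regs: r0:7,r1:9,r2:Mul1,r3:6,r4:8
  c2: issue SUB r3<-Add1  regs: r0:7,r1:9,r2:Mul1,r3:Add1,r4:8
  c3: issue ADD r2<-Add2  regs: r0:7,r1:9,r2:Add2,r3:Add1,r4:8
  c4: stall  regs: r0:7,r1:9,r2:Add2,r3:Add1,r4:8
  c5: CDB Add1=-1; issue SUB r1<-Add1  regs: r0:7,r1:Add1,r2:Add2,r3:-1,r4:8
  c6: CDB Add2=18; issue SUB r3<-Add2  regs: r0:7,r1:Add1,r2:18,r3:Add2,r4:8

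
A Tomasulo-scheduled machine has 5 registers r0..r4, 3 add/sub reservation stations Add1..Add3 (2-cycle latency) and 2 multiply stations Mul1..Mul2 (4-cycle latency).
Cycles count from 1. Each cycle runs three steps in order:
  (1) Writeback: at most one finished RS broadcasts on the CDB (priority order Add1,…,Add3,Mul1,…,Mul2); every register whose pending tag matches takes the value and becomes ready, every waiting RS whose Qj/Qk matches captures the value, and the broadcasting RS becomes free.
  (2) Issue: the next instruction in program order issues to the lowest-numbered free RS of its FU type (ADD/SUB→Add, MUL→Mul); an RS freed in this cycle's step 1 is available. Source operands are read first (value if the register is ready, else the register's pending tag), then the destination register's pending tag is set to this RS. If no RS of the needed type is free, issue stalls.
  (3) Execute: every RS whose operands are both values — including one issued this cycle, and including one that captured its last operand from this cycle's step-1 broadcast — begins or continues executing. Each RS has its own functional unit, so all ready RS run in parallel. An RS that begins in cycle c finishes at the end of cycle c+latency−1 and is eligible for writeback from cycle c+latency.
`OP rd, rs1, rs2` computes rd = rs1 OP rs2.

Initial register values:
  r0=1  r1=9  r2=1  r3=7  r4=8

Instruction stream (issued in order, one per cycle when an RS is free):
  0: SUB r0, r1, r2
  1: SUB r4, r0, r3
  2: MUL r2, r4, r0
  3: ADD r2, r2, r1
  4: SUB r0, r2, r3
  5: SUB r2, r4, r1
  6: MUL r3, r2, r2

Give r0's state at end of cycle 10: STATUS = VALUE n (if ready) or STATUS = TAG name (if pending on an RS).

STATUS = TAG Add2

  c1: issue SUB r0<-Add1  regs: r0:Add1,r1:9,r2:1,r3:7,r4:8
  c2: issue SUB r4<-Add2  regs: r0:Add1,r1:9,r2:1,r3:7,r4:Add2
  c3: CDB Add1=8; issue MUL r2<-Mul1  regs: r0:8,r1:9,r2:Mul1,r3:7,r4:Add2
  c4: issue ADD r2<-Add1  regs: r0:8,r1:9,r2:Add1,r3:7,r4:Add2
  c5: CDB Add2=1; issue SUB r0<-Add2  regs: r0:Add2,r1:9,r2:Add1,r3:7,r4:1
  c6: issue SUB r2<-Add3  regs: r0:Add2,r1:9,r2:Add3,r3:7,r4:1
  c7: issue MUL r3<-Mul2  regs: r0:Add2,r1:9,r2:Add3,r3:Mul2,r4:1
  c8: CDB Add3=-8  regs: r0:Add2,r1:9,r2:-8,r3:Mul2,r4:1
  c9: CDB Mul1=8  regs: r0:Add2,r1:9,r2:-8,r3:Mul2,r4:1
  c10: -  regs: r0:Add2,r1:9,r2:-8,r3:Mul2,r4:1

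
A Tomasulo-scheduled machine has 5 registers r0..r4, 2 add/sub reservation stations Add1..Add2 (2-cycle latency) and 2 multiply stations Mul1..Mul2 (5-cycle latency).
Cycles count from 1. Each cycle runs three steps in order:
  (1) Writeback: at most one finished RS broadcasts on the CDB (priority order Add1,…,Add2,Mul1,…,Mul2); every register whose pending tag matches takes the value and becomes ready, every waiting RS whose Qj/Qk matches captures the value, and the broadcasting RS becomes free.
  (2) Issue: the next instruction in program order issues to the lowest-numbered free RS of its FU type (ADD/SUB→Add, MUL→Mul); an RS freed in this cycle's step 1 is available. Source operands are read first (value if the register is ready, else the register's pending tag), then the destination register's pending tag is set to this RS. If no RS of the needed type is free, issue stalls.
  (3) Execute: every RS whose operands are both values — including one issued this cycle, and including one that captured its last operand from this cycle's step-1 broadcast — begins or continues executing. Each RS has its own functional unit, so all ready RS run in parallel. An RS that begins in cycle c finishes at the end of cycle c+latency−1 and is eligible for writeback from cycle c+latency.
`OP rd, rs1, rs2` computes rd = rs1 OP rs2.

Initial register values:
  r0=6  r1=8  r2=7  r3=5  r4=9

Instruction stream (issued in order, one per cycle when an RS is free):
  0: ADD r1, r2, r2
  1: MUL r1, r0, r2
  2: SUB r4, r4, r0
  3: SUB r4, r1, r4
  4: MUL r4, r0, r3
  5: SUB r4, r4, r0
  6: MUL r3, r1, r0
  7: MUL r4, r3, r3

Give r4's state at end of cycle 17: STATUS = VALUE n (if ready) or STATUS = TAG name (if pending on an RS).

c1: issue ADD r1<-Add1 | r0:6,r1:Add1,r2:7,r3:5,r4:9
c2: issue MUL r1<-Mul1 | r0:6,r1:Mul1,r2:7,r3:5,r4:9
c3: CDB Add1=14; issue SUB r4<-Add1 | r0:6,r1:Mul1,r2:7,r3:5,r4:Add1
c4: issue SUB r4<-Add2 | r0:6,r1:Mul1,r2:7,r3:5,r4:Add2
c5: CDB Add1=3; issue MUL r4<-Mul2 | r0:6,r1:Mul1,r2:7,r3:5,r4:Mul2
c6: issue SUB r4<-Add1 | r0:6,r1:Mul1,r2:7,r3:5,r4:Add1
c7: CDB Mul1=42; issue MUL r3<-Mul1 | r0:6,r1:42,r2:7,r3:Mul1,r4:Add1
c8: stall | r0:6,r1:42,r2:7,r3:Mul1,r4:Add1
c9: CDB Add2=39; stall | r0:6,r1:42,r2:7,r3:Mul1,r4:Add1
c10: CDB Mul2=30; issue MUL r4<-Mul2 | r0:6,r1:42,r2:7,r3:Mul1,r4:Mul2
c11: - | r0:6,r1:42,r2:7,r3:Mul1,r4:Mul2
c12: CDB Add1=24 | r0:6,r1:42,r2:7,r3:Mul1,r4:Mul2
c13: CDB Mul1=252 | r0:6,r1:42,r2:7,r3:252,r4:Mul2
c14: - | r0:6,r1:42,r2:7,r3:252,r4:Mul2
c15: - | r0:6,r1:42,r2:7,r3:252,r4:Mul2
c16: - | r0:6,r1:42,r2:7,r3:252,r4:Mul2
c17: - | r0:6,r1:42,r2:7,r3:252,r4:Mul2

STATUS = TAG Mul2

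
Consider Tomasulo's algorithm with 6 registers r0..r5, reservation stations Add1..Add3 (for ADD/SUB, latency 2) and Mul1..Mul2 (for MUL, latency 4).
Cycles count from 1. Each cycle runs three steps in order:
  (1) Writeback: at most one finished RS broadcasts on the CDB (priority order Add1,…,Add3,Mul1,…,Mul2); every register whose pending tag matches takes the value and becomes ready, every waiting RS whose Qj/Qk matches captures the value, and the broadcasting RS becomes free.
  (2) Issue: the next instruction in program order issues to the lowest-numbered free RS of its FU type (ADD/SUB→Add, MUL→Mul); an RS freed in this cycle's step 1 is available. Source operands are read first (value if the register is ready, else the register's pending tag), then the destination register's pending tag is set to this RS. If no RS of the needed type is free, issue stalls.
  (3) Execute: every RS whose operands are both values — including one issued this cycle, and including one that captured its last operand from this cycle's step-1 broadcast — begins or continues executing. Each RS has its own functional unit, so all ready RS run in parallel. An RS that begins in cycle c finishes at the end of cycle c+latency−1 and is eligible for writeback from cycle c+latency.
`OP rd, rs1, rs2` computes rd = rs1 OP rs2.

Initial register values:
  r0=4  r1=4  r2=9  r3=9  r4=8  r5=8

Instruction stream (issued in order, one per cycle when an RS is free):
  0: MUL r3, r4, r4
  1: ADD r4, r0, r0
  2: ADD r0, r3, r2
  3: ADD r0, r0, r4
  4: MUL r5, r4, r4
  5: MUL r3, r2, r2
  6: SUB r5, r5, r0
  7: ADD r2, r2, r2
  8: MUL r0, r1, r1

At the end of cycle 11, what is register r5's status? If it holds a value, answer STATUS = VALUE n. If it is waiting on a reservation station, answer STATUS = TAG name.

  c1: issue MUL r3<-Mul1  regs: r0:4,r1:4,r2:9,r3:Mul1,r4:8,r5:8
  c2: issue ADD r4<-Add1  regs: r0:4,r1:4,r2:9,r3:Mul1,r4:Add1,r5:8
  c3: issue ADD r0<-Add2  regs: r0:Add2,r1:4,r2:9,r3:Mul1,r4:Add1,r5:8
  c4: CDB Add1=8; issue ADD r0<-Add1  regs: r0:Add1,r1:4,r2:9,r3:Mul1,r4:8,r5:8
  c5: CDB Mul1=64; issue MUL r5<-Mul1  regs: r0:Add1,r1:4,r2:9,r3:64,r4:8,r5:Mul1
  c6: issue MUL r3<-Mul2  regs: r0:Add1,r1:4,r2:9,r3:Mul2,r4:8,r5:Mul1
  c7: CDB Add2=73; issue SUB r5<-Add2  regs: r0:Add1,r1:4,r2:9,r3:Mul2,r4:8,r5:Add2
  c8: issue ADD r2<-Add3  regs: r0:Add1,r1:4,r2:Add3,r3:Mul2,r4:8,r5:Add2
  c9: CDB Add1=81; stall  regs: r0:81,r1:4,r2:Add3,r3:Mul2,r4:8,r5:Add2
  c10: CDB Add3=18; stall  regs: r0:81,r1:4,r2:18,r3:Mul2,r4:8,r5:Add2
  c11: CDB Mul1=64; issue MUL r0<-Mul1  regs: r0:Mul1,r1:4,r2:18,r3:Mul2,r4:8,r5:Add2

STATUS = TAG Add2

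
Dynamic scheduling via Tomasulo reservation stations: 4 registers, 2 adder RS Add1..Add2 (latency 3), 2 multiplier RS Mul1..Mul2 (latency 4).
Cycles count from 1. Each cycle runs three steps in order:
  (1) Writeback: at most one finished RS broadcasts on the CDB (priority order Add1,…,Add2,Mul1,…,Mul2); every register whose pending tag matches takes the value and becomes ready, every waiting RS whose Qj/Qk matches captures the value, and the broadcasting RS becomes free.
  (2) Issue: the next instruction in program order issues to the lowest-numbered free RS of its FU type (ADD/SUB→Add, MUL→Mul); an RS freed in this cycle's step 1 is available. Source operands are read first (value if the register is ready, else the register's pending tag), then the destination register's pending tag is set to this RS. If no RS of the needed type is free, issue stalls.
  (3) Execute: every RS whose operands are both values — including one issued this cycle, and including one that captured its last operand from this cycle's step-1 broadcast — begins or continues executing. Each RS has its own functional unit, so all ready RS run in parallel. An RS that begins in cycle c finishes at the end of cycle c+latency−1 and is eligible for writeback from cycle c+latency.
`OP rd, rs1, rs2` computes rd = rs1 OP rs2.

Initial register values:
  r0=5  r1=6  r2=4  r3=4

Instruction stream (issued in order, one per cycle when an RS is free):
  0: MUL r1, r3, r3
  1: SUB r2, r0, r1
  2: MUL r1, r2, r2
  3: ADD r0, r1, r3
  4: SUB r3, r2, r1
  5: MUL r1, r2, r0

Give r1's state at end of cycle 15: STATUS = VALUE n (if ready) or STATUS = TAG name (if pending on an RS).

STATUS = TAG Mul1

  c1: issue MUL r1<-Mul1  regs: r0:5,r1:Mul1,r2:4,r3:4
  c2: issue SUB r2<-Add1  regs: r0:5,r1:Mul1,r2:Add1,r3:4
  c3: issue MUL r1<-Mul2  regs: r0:5,r1:Mul2,r2:Add1,r3:4
  c4: issue ADD r0<-Add2  regs: r0:Add2,r1:Mul2,r2:Add1,r3:4
  c5: CDB Mul1=16; stall  regs: r0:Add2,r1:Mul2,r2:Add1,r3:4
  c6: stall  regs: r0:Add2,r1:Mul2,r2:Add1,r3:4
  c7: stall  regs: r0:Add2,r1:Mul2,r2:Add1,r3:4
  c8: CDB Add1=-11; issue SUB r3<-Add1  regs: r0:Add2,r1:Mul2,r2:-11,r3:Add1
  c9: issue MUL r1<-Mul1  regs: r0:Add2,r1:Mul1,r2:-11,r3:Add1
  c10: -  regs: r0:Add2,r1:Mul1,r2:-11,r3:Add1
  c11: -  regs: r0:Add2,r1:Mul1,r2:-11,r3:Add1
  c12: CDB Mul2=121  regs: r0:Add2,r1:Mul1,r2:-11,r3:Add1
  c13: -  regs: r0:Add2,r1:Mul1,r2:-11,r3:Add1
  c14: -  regs: r0:Add2,r1:Mul1,r2:-11,r3:Add1
  c15: CDB Add1=-132  regs: r0:Add2,r1:Mul1,r2:-11,r3:-132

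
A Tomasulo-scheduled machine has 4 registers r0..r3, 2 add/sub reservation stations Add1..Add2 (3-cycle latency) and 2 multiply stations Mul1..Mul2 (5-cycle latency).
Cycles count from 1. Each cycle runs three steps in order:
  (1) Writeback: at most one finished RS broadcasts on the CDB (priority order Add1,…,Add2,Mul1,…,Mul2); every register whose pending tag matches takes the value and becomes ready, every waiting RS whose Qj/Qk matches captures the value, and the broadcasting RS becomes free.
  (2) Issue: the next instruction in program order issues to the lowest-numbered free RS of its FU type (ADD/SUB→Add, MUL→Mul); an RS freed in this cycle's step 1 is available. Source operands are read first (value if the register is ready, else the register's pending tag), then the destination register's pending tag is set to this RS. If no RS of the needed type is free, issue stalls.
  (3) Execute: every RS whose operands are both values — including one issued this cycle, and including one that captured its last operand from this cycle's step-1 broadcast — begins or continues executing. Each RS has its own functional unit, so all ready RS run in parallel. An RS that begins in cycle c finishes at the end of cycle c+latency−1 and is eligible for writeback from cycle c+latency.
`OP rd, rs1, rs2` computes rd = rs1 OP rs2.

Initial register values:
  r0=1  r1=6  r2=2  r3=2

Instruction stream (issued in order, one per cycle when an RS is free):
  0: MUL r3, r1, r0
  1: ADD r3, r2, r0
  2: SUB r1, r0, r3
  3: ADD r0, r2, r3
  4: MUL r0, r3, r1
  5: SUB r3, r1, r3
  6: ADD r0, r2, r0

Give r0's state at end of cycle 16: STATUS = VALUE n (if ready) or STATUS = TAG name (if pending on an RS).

cycle 1: issue MUL r3<-Mul1 // r0:1,r1:6,r2:2,r3:Mul1
cycle 2: issue ADD r3<-Add1 // r0:1,r1:6,r2:2,r3:Add1
cycle 3: issue SUB r1<-Add2 // r0:1,r1:Add2,r2:2,r3:Add1
cycle 4: stall // r0:1,r1:Add2,r2:2,r3:Add1
cycle 5: CDB Add1=3; issue ADD r0<-Add1 // r0:Add1,r1:Add2,r2:2,r3:3
cycle 6: CDB Mul1=6; issue MUL r0<-Mul1 // r0:Mul1,r1:Add2,r2:2,r3:3
cycle 7: stall // r0:Mul1,r1:Add2,r2:2,r3:3
cycle 8: CDB Add1=5; issue SUB r3<-Add1 // r0:Mul1,r1:Add2,r2:2,r3:Add1
cycle 9: CDB Add2=-2; issue ADD r0<-Add2 // r0:Add2,r1:-2,r2:2,r3:Add1
cycle 10: - // r0:Add2,r1:-2,r2:2,r3:Add1
cycle 11: - // r0:Add2,r1:-2,r2:2,r3:Add1
cycle 12: CDB Add1=-5 // r0:Add2,r1:-2,r2:2,r3:-5
cycle 13: - // r0:Add2,r1:-2,r2:2,r3:-5
cycle 14: CDB Mul1=-6 // r0:Add2,r1:-2,r2:2,r3:-5
cycle 15: - // r0:Add2,r1:-2,r2:2,r3:-5
cycle 16: - // r0:Add2,r1:-2,r2:2,r3:-5

STATUS = TAG Add2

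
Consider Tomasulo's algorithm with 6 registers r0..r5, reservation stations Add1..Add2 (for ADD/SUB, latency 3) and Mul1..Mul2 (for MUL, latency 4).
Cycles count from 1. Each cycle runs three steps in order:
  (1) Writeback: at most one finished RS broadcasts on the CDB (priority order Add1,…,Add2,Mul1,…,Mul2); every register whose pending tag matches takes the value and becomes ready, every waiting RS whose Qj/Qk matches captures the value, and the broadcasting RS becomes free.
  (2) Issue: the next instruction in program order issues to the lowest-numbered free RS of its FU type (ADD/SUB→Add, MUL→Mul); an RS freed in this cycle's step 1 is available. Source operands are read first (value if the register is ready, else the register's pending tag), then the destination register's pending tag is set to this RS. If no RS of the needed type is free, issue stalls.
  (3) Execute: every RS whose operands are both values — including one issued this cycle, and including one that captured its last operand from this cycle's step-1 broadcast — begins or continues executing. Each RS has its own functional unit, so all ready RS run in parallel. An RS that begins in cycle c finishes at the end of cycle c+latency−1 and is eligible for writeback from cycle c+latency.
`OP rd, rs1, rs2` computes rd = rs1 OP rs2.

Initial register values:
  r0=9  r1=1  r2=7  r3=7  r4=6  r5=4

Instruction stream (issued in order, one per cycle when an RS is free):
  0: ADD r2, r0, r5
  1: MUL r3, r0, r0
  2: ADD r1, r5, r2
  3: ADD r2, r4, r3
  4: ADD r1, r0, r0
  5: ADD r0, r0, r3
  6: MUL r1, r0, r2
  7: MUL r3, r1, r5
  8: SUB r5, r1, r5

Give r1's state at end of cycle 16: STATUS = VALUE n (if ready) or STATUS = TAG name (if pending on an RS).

  c1: issue ADD r2<-Add1  regs: r0:9,r1:1,r2:Add1,r3:7,r4:6,r5:4
  c2: issue MUL r3<-Mul1  regs: r0:9,r1:1,r2:Add1,r3:Mul1,r4:6,r5:4
  c3: issue ADD r1<-Add2  regs: r0:9,r1:Add2,r2:Add1,r3:Mul1,r4:6,r5:4
  c4: CDB Add1=13; issue ADD r2<-Add1  regs: r0:9,r1:Add2,r2:Add1,r3:Mul1,r4:6,r5:4
  c5: stall  regs: r0:9,r1:Add2,r2:Add1,r3:Mul1,r4:6,r5:4
  c6: CDB Mul1=81; stall  regs: r0:9,r1:Add2,r2:Add1,r3:81,r4:6,r5:4
  c7: CDB Add2=17; issue ADD r1<-Add2  regs: r0:9,r1:Add2,r2:Add1,r3:81,r4:6,r5:4
  c8: stall  regs: r0:9,r1:Add2,r2:Add1,r3:81,r4:6,r5:4
  c9: CDB Add1=87; issue ADD r0<-Add1  regs: r0:Add1,r1:Add2,r2:87,r3:81,r4:6,r5:4
  c10: CDB Add2=18; issue MUL r1<-Mul1  regs: r0:Add1,r1:Mul1,r2:87,r3:81,r4:6,r5:4
  c11: issue MUL r3<-Mul2  regs: r0:Add1,r1:Mul1,r2:87,r3:Mul2,r4:6,r5:4
  c12: CDB Add1=90; issue SUB r5<-Add1  regs: r0:90,r1:Mul1,r2:87,r3:Mul2,r4:6,r5:Add1
  c13: -  regs: r0:90,r1:Mul1,r2:87,r3:Mul2,r4:6,r5:Add1
  c14: -  regs: r0:90,r1:Mul1,r2:87,r3:Mul2,r4:6,r5:Add1
  c15: -  regs: r0:90,r1:Mul1,r2:87,r3:Mul2,r4:6,r5:Add1
  c16: CDB Mul1=7830  regs: r0:90,r1:7830,r2:87,r3:Mul2,r4:6,r5:Add1

STATUS = VALUE 7830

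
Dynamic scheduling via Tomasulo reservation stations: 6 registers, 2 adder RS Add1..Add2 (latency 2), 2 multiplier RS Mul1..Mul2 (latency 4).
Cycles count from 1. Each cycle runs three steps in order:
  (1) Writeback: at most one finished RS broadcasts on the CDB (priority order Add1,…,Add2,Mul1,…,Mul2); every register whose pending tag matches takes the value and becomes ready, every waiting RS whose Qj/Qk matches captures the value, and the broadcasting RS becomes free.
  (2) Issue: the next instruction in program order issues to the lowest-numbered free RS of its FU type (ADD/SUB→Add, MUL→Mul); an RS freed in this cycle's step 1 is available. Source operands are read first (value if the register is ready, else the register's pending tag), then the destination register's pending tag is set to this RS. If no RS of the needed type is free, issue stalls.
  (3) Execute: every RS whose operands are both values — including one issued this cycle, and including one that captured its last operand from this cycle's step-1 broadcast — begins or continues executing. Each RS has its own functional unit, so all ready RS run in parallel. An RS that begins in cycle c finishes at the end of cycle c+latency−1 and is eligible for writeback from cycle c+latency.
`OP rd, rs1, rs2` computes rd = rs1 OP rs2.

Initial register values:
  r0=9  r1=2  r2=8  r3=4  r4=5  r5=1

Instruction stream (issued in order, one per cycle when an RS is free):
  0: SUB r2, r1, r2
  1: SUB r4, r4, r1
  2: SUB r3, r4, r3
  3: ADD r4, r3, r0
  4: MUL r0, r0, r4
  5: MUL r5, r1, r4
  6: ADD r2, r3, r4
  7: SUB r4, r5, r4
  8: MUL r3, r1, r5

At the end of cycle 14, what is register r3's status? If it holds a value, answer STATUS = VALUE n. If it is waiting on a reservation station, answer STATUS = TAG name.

  c1: issue SUB r2<-Add1  regs: r0:9,r1:2,r2:Add1,r3:4,r4:5,r5:1
  c2: issue SUB r4<-Add2  regs: r0:9,r1:2,r2:Add1,r3:4,r4:Add2,r5:1
  c3: CDB Add1=-6; issue SUB r3<-Add1  regs: r0:9,r1:2,r2:-6,r3:Add1,r4:Add2,r5:1
  c4: CDB Add2=3; issue ADD r4<-Add2  regs: r0:9,r1:2,r2:-6,r3:Add1,r4:Add2,r5:1
  c5: issue MUL r0<-Mul1  regs: r0:Mul1,r1:2,r2:-6,r3:Add1,r4:Add2,r5:1
  c6: CDB Add1=-1; issue MUL r5<-Mul2  regs: r0:Mul1,r1:2,r2:-6,r3:-1,r4:Add2,r5:Mul2
  c7: issue ADD r2<-Add1  regs: r0:Mul1,r1:2,r2:Add1,r3:-1,r4:Add2,r5:Mul2
  c8: CDB Add2=8; issue SUB r4<-Add2  regs: r0:Mul1,r1:2,r2:Add1,r3:-1,r4:Add2,r5:Mul2
  c9: stall  regs: r0:Mul1,r1:2,r2:Add1,r3:-1,r4:Add2,r5:Mul2
  c10: CDB Add1=7; stall  regs: r0:Mul1,r1:2,r2:7,r3:-1,r4:Add2,r5:Mul2
  c11: stall  regs: r0:Mul1,r1:2,r2:7,r3:-1,r4:Add2,r5:Mul2
  c12: CDB Mul1=72; issue MUL r3<-Mul1  regs: r0:72,r1:2,r2:7,r3:Mul1,r4:Add2,r5:Mul2
  c13: CDB Mul2=16  regs: r0:72,r1:2,r2:7,r3:Mul1,r4:Add2,r5:16
  c14: -  regs: r0:72,r1:2,r2:7,r3:Mul1,r4:Add2,r5:16

STATUS = TAG Mul1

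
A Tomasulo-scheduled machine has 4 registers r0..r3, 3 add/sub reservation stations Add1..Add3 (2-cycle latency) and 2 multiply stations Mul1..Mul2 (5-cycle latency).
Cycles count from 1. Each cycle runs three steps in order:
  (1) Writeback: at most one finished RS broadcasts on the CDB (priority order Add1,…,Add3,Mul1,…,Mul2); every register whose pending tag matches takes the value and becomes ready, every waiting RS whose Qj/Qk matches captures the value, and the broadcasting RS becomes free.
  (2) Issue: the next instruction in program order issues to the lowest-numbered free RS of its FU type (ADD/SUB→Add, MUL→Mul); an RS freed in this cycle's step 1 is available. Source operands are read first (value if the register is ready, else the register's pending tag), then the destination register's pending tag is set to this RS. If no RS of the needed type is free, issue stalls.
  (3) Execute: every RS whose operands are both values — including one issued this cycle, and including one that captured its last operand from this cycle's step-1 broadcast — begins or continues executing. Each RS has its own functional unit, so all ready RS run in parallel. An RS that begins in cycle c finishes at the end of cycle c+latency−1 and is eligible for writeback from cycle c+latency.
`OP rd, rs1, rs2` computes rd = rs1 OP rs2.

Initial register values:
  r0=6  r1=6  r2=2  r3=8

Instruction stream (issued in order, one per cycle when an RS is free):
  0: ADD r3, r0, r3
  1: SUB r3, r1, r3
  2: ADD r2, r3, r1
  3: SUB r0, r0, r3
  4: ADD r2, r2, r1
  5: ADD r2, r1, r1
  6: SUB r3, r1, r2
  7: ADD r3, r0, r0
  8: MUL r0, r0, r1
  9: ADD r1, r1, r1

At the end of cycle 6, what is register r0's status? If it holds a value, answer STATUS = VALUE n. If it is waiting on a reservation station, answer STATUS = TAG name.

STATUS = TAG Add3

  c1: issue ADD r3<-Add1  regs: r0:6,r1:6,r2:2,r3:Add1
  c2: issue SUB r3<-Add2  regs: r0:6,r1:6,r2:2,r3:Add2
  c3: CDB Add1=14; issue ADD r2<-Add1  regs: r0:6,r1:6,r2:Add1,r3:Add2
  c4: issue SUB r0<-Add3  regs: r0:Add3,r1:6,r2:Add1,r3:Add2
  c5: CDB Add2=-8; issue ADD r2<-Add2  regs: r0:Add3,r1:6,r2:Add2,r3:-8
  c6: stall  regs: r0:Add3,r1:6,r2:Add2,r3:-8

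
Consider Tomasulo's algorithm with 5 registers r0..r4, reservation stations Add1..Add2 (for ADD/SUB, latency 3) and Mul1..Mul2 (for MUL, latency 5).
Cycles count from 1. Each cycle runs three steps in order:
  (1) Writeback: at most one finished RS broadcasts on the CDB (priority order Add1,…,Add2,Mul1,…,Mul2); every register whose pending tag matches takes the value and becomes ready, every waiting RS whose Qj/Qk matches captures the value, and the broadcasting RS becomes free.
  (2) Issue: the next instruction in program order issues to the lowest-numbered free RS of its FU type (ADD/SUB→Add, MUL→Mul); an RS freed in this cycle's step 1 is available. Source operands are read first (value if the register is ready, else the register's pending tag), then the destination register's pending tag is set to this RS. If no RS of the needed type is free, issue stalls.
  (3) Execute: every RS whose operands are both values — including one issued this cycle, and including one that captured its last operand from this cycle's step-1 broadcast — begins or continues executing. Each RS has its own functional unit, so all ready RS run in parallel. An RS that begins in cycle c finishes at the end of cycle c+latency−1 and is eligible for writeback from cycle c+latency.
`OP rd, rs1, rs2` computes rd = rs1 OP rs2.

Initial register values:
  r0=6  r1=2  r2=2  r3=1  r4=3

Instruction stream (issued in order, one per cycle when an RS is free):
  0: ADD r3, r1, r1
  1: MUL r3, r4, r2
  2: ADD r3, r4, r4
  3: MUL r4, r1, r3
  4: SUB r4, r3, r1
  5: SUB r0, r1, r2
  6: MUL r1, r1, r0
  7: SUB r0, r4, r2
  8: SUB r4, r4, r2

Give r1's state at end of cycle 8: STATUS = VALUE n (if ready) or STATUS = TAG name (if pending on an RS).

STATUS = TAG Mul1

  c1: issue ADD r3<-Add1  regs: r0:6,r1:2,r2:2,r3:Add1,r4:3
  c2: issue MUL r3<-Mul1  regs: r0:6,r1:2,r2:2,r3:Mul1,r4:3
  c3: issue ADD r3<-Add2  regs: r0:6,r1:2,r2:2,r3:Add2,r4:3
  c4: CDB Add1=4; issue MUL r4<-Mul2  regs: r0:6,r1:2,r2:2,r3:Add2,r4:Mul2
  c5: issue SUB r4<-Add1  regs: r0:6,r1:2,r2:2,r3:Add2,r4:Add1
  c6: CDB Add2=6; issue SUB r0<-Add2  regs: r0:Add2,r1:2,r2:2,r3:6,r4:Add1
  c7: CDB Mul1=6; issue MUL r1<-Mul1  regs: r0:Add2,r1:Mul1,r2:2,r3:6,r4:Add1
  c8: stall  regs: r0:Add2,r1:Mul1,r2:2,r3:6,r4:Add1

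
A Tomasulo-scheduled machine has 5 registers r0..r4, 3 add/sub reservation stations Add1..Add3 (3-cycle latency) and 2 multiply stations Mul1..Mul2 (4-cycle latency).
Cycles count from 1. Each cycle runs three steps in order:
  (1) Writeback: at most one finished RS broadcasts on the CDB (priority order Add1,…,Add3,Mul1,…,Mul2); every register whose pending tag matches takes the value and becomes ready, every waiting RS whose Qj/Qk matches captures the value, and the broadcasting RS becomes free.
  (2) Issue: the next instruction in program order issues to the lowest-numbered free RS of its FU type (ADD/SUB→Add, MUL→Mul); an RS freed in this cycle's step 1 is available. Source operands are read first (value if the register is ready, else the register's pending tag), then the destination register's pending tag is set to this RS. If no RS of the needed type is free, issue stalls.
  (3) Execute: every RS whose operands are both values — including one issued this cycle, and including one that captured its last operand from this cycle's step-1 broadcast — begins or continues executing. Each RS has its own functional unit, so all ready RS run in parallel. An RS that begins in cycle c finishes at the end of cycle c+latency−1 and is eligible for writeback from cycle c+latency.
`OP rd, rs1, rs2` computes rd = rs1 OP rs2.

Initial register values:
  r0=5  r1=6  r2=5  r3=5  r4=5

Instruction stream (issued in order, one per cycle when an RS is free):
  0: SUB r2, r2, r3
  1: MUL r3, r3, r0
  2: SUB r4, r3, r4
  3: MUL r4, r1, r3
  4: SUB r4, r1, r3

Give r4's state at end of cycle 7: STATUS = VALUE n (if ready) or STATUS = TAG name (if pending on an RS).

STATUS = TAG Add1

  c1: issue SUB r2<-Add1  regs: r0:5,r1:6,r2:Add1,r3:5,r4:5
  c2: issue MUL r3<-Mul1  regs: r0:5,r1:6,r2:Add1,r3:Mul1,r4:5
  c3: issue SUB r4<-Add2  regs: r0:5,r1:6,r2:Add1,r3:Mul1,r4:Add2
  c4: CDB Add1=0; issue MUL r4<-Mul2  regs: r0:5,r1:6,r2:0,r3:Mul1,r4:Mul2
  c5: issue SUB r4<-Add1  regs: r0:5,r1:6,r2:0,r3:Mul1,r4:Add1
  c6: CDB Mul1=25  regs: r0:5,r1:6,r2:0,r3:25,r4:Add1
  c7: -  regs: r0:5,r1:6,r2:0,r3:25,r4:Add1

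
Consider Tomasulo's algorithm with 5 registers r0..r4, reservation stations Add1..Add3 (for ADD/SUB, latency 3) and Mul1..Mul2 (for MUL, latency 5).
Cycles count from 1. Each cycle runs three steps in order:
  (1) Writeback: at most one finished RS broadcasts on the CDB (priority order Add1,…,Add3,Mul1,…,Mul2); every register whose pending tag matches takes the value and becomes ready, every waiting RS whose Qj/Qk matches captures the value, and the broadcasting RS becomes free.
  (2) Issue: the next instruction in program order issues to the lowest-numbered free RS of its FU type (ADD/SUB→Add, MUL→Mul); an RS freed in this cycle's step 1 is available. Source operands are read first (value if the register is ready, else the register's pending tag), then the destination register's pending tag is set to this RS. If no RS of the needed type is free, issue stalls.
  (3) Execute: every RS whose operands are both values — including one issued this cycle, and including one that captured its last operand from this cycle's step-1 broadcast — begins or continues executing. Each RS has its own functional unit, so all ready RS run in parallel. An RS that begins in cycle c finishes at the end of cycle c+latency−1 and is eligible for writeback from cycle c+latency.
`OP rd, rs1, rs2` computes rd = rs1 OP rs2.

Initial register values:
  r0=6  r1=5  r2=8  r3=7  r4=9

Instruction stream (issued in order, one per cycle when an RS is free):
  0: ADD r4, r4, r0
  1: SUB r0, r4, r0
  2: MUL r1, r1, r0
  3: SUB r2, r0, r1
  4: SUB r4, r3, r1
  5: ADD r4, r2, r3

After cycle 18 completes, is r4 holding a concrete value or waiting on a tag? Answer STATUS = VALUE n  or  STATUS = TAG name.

STATUS = VALUE -29

cycle 1: issue ADD r4<-Add1 // r0:6,r1:5,r2:8,r3:7,r4:Add1
cycle 2: issue SUB r0<-Add2 // r0:Add2,r1:5,r2:8,r3:7,r4:Add1
cycle 3: issue MUL r1<-Mul1 // r0:Add2,r1:Mul1,r2:8,r3:7,r4:Add1
cycle 4: CDB Add1=15; issue SUB r2<-Add1 // r0:Add2,r1:Mul1,r2:Add1,r3:7,r4:15
cycle 5: issue SUB r4<-Add3 // r0:Add2,r1:Mul1,r2:Add1,r3:7,r4:Add3
cycle 6: stall // r0:Add2,r1:Mul1,r2:Add1,r3:7,r4:Add3
cycle 7: CDB Add2=9; issue ADD r4<-Add2 // r0:9,r1:Mul1,r2:Add1,r3:7,r4:Add2
cycle 8: - // r0:9,r1:Mul1,r2:Add1,r3:7,r4:Add2
cycle 9: - // r0:9,r1:Mul1,r2:Add1,r3:7,r4:Add2
cycle 10: - // r0:9,r1:Mul1,r2:Add1,r3:7,r4:Add2
cycle 11: - // r0:9,r1:Mul1,r2:Add1,r3:7,r4:Add2
cycle 12: CDB Mul1=45 // r0:9,r1:45,r2:Add1,r3:7,r4:Add2
cycle 13: - // r0:9,r1:45,r2:Add1,r3:7,r4:Add2
cycle 14: - // r0:9,r1:45,r2:Add1,r3:7,r4:Add2
cycle 15: CDB Add1=-36 // r0:9,r1:45,r2:-36,r3:7,r4:Add2
cycle 16: CDB Add3=-38 // r0:9,r1:45,r2:-36,r3:7,r4:Add2
cycle 17: - // r0:9,r1:45,r2:-36,r3:7,r4:Add2
cycle 18: CDB Add2=-29 // r0:9,r1:45,r2:-36,r3:7,r4:-29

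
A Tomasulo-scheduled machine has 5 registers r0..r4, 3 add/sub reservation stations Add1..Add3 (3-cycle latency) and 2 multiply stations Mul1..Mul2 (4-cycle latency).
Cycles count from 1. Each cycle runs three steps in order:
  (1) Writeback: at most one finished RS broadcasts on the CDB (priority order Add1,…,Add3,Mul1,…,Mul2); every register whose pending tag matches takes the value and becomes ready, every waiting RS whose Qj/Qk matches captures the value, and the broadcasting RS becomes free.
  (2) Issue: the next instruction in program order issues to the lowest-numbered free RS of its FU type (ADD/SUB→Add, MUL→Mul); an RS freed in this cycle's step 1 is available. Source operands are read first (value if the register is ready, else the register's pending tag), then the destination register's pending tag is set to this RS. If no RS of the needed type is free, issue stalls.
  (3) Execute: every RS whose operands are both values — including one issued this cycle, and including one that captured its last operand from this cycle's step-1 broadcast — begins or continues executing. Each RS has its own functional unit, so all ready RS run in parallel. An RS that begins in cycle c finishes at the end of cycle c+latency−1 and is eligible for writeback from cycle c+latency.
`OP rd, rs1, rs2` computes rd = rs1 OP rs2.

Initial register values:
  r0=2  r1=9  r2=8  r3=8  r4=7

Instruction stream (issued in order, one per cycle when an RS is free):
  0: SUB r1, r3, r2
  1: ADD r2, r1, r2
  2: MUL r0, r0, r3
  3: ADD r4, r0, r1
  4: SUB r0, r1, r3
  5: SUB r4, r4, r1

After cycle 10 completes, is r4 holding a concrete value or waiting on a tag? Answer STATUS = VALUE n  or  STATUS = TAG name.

c1: issue SUB r1<-Add1 | r0:2,r1:Add1,r2:8,r3:8,r4:7
c2: issue ADD r2<-Add2 | r0:2,r1:Add1,r2:Add2,r3:8,r4:7
c3: issue MUL r0<-Mul1 | r0:Mul1,r1:Add1,r2:Add2,r3:8,r4:7
c4: CDB Add1=0; issue ADD r4<-Add1 | r0:Mul1,r1:0,r2:Add2,r3:8,r4:Add1
c5: issue SUB r0<-Add3 | r0:Add3,r1:0,r2:Add2,r3:8,r4:Add1
c6: stall | r0:Add3,r1:0,r2:Add2,r3:8,r4:Add1
c7: CDB Add2=8; issue SUB r4<-Add2 | r0:Add3,r1:0,r2:8,r3:8,r4:Add2
c8: CDB Add3=-8 | r0:-8,r1:0,r2:8,r3:8,r4:Add2
c9: CDB Mul1=16 | r0:-8,r1:0,r2:8,r3:8,r4:Add2
c10: - | r0:-8,r1:0,r2:8,r3:8,r4:Add2

STATUS = TAG Add2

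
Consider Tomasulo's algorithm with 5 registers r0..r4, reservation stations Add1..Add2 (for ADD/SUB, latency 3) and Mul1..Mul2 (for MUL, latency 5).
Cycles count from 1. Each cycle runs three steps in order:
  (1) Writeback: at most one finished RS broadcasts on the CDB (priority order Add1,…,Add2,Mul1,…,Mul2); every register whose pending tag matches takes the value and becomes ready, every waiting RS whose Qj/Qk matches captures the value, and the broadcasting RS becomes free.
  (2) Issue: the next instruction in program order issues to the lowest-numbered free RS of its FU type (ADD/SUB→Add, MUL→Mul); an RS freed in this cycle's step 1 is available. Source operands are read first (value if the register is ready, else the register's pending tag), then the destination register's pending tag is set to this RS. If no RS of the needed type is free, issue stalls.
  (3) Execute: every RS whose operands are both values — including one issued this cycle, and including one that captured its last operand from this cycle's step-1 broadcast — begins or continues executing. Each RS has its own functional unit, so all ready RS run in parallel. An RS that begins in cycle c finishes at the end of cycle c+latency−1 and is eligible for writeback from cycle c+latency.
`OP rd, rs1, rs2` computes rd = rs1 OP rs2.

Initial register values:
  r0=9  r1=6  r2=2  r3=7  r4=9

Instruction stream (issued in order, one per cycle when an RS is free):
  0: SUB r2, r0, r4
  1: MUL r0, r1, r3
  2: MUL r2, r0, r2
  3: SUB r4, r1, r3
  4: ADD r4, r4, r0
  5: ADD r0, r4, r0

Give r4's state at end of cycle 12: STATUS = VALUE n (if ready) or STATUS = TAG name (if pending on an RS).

STATUS = VALUE 41

cycle 1: issue SUB r2<-Add1 // r0:9,r1:6,r2:Add1,r3:7,r4:9
cycle 2: issue MUL r0<-Mul1 // r0:Mul1,r1:6,r2:Add1,r3:7,r4:9
cycle 3: issue MUL r2<-Mul2 // r0:Mul1,r1:6,r2:Mul2,r3:7,r4:9
cycle 4: CDB Add1=0; issue SUB r4<-Add1 // r0:Mul1,r1:6,r2:Mul2,r3:7,r4:Add1
cycle 5: issue ADD r4<-Add2 // r0:Mul1,r1:6,r2:Mul2,r3:7,r4:Add2
cycle 6: stall // r0:Mul1,r1:6,r2:Mul2,r3:7,r4:Add2
cycle 7: CDB Add1=-1; issue ADD r0<-Add1 // r0:Add1,r1:6,r2:Mul2,r3:7,r4:Add2
cycle 8: CDB Mul1=42 // r0:Add1,r1:6,r2:Mul2,r3:7,r4:Add2
cycle 9: - // r0:Add1,r1:6,r2:Mul2,r3:7,r4:Add2
cycle 10: - // r0:Add1,r1:6,r2:Mul2,r3:7,r4:Add2
cycle 11: CDB Add2=41 // r0:Add1,r1:6,r2:Mul2,r3:7,r4:41
cycle 12: - // r0:Add1,r1:6,r2:Mul2,r3:7,r4:41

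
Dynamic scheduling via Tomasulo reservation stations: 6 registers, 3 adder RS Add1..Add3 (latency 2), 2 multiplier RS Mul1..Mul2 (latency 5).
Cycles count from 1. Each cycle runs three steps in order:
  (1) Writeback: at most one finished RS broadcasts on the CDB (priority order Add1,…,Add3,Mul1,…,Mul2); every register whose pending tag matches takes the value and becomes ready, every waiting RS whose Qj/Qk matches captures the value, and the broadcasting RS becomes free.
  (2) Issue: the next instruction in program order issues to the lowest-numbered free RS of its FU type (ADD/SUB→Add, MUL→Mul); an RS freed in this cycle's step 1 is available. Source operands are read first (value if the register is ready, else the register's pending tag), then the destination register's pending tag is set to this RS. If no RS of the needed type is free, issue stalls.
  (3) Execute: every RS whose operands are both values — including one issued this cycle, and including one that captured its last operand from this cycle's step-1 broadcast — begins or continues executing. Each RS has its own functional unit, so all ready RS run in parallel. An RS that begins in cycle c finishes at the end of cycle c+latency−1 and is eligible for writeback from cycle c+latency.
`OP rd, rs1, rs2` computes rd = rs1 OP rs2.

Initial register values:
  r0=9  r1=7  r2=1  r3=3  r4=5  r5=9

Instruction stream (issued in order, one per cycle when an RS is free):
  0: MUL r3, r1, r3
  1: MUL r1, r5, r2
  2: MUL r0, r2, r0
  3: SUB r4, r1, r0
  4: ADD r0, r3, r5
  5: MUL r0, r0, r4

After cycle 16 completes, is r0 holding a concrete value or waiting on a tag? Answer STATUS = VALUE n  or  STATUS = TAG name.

  c1: issue MUL r3<-Mul1  regs: r0:9,r1:7,r2:1,r3:Mul1,r4:5,r5:9
  c2: issue MUL r1<-Mul2  regs: r0:9,r1:Mul2,r2:1,r3:Mul1,r4:5,r5:9
  c3: stall  regs: r0:9,r1:Mul2,r2:1,r3:Mul1,r4:5,r5:9
  c4: stall  regs: r0:9,r1:Mul2,r2:1,r3:Mul1,r4:5,r5:9
  c5: stall  regs: r0:9,r1:Mul2,r2:1,r3:Mul1,r4:5,r5:9
  c6: CDB Mul1=21; issue MUL r0<-Mul1  regs: r0:Mul1,r1:Mul2,r2:1,r3:21,r4:5,r5:9
  c7: CDB Mul2=9; issue SUB r4<-Add1  regs: r0:Mul1,r1:9,r2:1,r3:21,r4:Add1,r5:9
  c8: issue ADD r0<-Add2  regs: r0:Add2,r1:9,r2:1,r3:21,r4:Add1,r5:9
  c9: issue MUL r0<-Mul2  regs: r0:Mul2,r1:9,r2:1,r3:21,r4:Add1,r5:9
  c10: CDB Add2=30  regs: r0:Mul2,r1:9,r2:1,r3:21,r4:Add1,r5:9
  c11: CDB Mul1=9  regs: r0:Mul2,r1:9,r2:1,r3:21,r4:Add1,r5:9
  c12: -  regs: r0:Mul2,r1:9,r2:1,r3:21,r4:Add1,r5:9
  c13: CDB Add1=0  regs: r0:Mul2,r1:9,r2:1,r3:21,r4:0,r5:9
  c14: -  regs: r0:Mul2,r1:9,r2:1,r3:21,r4:0,r5:9
  c15: -  regs: r0:Mul2,r1:9,r2:1,r3:21,r4:0,r5:9
  c16: -  regs: r0:Mul2,r1:9,r2:1,r3:21,r4:0,r5:9

STATUS = TAG Mul2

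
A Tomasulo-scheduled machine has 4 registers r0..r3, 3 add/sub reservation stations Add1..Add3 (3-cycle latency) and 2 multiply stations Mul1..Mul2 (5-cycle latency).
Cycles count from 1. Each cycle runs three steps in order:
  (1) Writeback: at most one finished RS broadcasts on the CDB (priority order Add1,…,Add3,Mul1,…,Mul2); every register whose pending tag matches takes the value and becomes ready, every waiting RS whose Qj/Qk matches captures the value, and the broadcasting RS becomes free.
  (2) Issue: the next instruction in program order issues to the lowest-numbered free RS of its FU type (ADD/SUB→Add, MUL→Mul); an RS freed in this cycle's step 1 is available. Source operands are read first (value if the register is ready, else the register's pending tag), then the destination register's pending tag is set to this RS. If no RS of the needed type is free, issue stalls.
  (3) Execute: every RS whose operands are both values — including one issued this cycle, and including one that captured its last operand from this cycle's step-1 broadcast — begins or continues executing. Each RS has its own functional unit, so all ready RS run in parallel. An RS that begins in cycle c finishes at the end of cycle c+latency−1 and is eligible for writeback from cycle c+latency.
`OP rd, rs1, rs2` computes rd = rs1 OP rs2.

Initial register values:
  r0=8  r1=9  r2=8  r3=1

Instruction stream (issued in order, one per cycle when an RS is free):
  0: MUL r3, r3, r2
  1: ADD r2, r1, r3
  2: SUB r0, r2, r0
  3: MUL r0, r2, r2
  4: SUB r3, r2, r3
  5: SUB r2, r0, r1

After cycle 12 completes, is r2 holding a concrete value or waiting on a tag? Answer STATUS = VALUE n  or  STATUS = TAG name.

cycle 1: issue MUL r3<-Mul1 // r0:8,r1:9,r2:8,r3:Mul1
cycle 2: issue ADD r2<-Add1 // r0:8,r1:9,r2:Add1,r3:Mul1
cycle 3: issue SUB r0<-Add2 // r0:Add2,r1:9,r2:Add1,r3:Mul1
cycle 4: issue MUL r0<-Mul2 // r0:Mul2,r1:9,r2:Add1,r3:Mul1
cycle 5: issue SUB r3<-Add3 // r0:Mul2,r1:9,r2:Add1,r3:Add3
cycle 6: CDB Mul1=8; stall // r0:Mul2,r1:9,r2:Add1,r3:Add3
cycle 7: stall // r0:Mul2,r1:9,r2:Add1,r3:Add3
cycle 8: stall // r0:Mul2,r1:9,r2:Add1,r3:Add3
cycle 9: CDB Add1=17; issue SUB r2<-Add1 // r0:Mul2,r1:9,r2:Add1,r3:Add3
cycle 10: - // r0:Mul2,r1:9,r2:Add1,r3:Add3
cycle 11: - // r0:Mul2,r1:9,r2:Add1,r3:Add3
cycle 12: CDB Add2=9 // r0:Mul2,r1:9,r2:Add1,r3:Add3

STATUS = TAG Add1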